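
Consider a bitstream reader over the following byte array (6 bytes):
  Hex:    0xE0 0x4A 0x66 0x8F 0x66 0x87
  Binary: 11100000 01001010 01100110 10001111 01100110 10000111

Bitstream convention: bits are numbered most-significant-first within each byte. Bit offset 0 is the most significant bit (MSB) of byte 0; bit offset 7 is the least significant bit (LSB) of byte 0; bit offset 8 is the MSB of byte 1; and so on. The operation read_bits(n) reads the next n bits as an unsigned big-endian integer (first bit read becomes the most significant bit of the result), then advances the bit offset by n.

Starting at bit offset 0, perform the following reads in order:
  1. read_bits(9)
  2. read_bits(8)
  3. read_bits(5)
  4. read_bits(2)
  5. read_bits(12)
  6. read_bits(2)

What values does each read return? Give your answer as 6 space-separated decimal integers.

Read 1: bits[0:9] width=9 -> value=448 (bin 111000000); offset now 9 = byte 1 bit 1; 39 bits remain
Read 2: bits[9:17] width=8 -> value=148 (bin 10010100); offset now 17 = byte 2 bit 1; 31 bits remain
Read 3: bits[17:22] width=5 -> value=25 (bin 11001); offset now 22 = byte 2 bit 6; 26 bits remain
Read 4: bits[22:24] width=2 -> value=2 (bin 10); offset now 24 = byte 3 bit 0; 24 bits remain
Read 5: bits[24:36] width=12 -> value=2294 (bin 100011110110); offset now 36 = byte 4 bit 4; 12 bits remain
Read 6: bits[36:38] width=2 -> value=1 (bin 01); offset now 38 = byte 4 bit 6; 10 bits remain

Answer: 448 148 25 2 2294 1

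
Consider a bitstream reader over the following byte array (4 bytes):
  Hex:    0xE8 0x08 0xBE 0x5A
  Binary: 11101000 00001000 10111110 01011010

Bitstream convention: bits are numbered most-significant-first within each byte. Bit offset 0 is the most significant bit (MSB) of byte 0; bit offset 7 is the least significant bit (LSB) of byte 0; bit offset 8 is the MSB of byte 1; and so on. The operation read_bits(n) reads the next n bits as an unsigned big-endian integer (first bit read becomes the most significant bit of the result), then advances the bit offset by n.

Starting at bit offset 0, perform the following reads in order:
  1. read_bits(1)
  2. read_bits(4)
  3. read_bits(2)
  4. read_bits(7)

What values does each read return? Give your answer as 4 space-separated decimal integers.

Read 1: bits[0:1] width=1 -> value=1 (bin 1); offset now 1 = byte 0 bit 1; 31 bits remain
Read 2: bits[1:5] width=4 -> value=13 (bin 1101); offset now 5 = byte 0 bit 5; 27 bits remain
Read 3: bits[5:7] width=2 -> value=0 (bin 00); offset now 7 = byte 0 bit 7; 25 bits remain
Read 4: bits[7:14] width=7 -> value=2 (bin 0000010); offset now 14 = byte 1 bit 6; 18 bits remain

Answer: 1 13 0 2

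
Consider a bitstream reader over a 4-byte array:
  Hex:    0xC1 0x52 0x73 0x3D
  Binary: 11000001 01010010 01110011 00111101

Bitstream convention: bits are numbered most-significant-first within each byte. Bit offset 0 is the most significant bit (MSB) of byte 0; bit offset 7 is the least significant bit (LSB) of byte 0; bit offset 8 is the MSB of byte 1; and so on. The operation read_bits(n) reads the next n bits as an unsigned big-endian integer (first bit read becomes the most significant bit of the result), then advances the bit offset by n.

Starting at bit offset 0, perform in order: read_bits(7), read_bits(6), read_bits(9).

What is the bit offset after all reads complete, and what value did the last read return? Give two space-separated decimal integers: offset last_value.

Answer: 22 156

Derivation:
Read 1: bits[0:7] width=7 -> value=96 (bin 1100000); offset now 7 = byte 0 bit 7; 25 bits remain
Read 2: bits[7:13] width=6 -> value=42 (bin 101010); offset now 13 = byte 1 bit 5; 19 bits remain
Read 3: bits[13:22] width=9 -> value=156 (bin 010011100); offset now 22 = byte 2 bit 6; 10 bits remain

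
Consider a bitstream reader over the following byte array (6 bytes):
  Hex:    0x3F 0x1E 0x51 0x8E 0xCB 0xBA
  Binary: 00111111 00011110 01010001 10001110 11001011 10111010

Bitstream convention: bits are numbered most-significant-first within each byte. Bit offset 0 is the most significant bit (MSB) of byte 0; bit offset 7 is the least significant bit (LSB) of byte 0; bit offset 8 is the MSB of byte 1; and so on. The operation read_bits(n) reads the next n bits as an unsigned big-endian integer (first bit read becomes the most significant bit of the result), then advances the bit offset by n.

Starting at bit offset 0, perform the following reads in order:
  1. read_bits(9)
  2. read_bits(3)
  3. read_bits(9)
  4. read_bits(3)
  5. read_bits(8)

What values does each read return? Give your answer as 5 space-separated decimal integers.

Read 1: bits[0:9] width=9 -> value=126 (bin 001111110); offset now 9 = byte 1 bit 1; 39 bits remain
Read 2: bits[9:12] width=3 -> value=1 (bin 001); offset now 12 = byte 1 bit 4; 36 bits remain
Read 3: bits[12:21] width=9 -> value=458 (bin 111001010); offset now 21 = byte 2 bit 5; 27 bits remain
Read 4: bits[21:24] width=3 -> value=1 (bin 001); offset now 24 = byte 3 bit 0; 24 bits remain
Read 5: bits[24:32] width=8 -> value=142 (bin 10001110); offset now 32 = byte 4 bit 0; 16 bits remain

Answer: 126 1 458 1 142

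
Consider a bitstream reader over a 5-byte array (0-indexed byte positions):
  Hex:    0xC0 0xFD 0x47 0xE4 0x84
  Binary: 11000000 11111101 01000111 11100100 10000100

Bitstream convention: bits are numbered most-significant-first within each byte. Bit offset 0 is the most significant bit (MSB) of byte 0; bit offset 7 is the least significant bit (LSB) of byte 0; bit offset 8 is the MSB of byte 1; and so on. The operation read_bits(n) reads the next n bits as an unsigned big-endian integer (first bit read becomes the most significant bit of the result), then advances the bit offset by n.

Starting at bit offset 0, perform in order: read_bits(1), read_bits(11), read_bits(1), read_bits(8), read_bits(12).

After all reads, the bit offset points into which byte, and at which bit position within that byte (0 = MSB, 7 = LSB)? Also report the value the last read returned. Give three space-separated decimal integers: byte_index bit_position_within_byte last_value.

Read 1: bits[0:1] width=1 -> value=1 (bin 1); offset now 1 = byte 0 bit 1; 39 bits remain
Read 2: bits[1:12] width=11 -> value=1039 (bin 10000001111); offset now 12 = byte 1 bit 4; 28 bits remain
Read 3: bits[12:13] width=1 -> value=1 (bin 1); offset now 13 = byte 1 bit 5; 27 bits remain
Read 4: bits[13:21] width=8 -> value=168 (bin 10101000); offset now 21 = byte 2 bit 5; 19 bits remain
Read 5: bits[21:33] width=12 -> value=4041 (bin 111111001001); offset now 33 = byte 4 bit 1; 7 bits remain

Answer: 4 1 4041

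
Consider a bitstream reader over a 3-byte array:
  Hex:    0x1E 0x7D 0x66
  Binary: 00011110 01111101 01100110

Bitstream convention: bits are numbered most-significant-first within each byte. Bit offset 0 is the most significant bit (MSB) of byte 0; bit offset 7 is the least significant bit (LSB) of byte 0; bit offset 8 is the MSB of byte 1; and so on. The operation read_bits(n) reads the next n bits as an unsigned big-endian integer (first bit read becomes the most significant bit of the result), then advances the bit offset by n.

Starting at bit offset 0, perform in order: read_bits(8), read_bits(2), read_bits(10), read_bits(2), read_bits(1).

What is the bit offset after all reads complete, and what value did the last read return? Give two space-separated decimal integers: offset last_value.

Answer: 23 1

Derivation:
Read 1: bits[0:8] width=8 -> value=30 (bin 00011110); offset now 8 = byte 1 bit 0; 16 bits remain
Read 2: bits[8:10] width=2 -> value=1 (bin 01); offset now 10 = byte 1 bit 2; 14 bits remain
Read 3: bits[10:20] width=10 -> value=982 (bin 1111010110); offset now 20 = byte 2 bit 4; 4 bits remain
Read 4: bits[20:22] width=2 -> value=1 (bin 01); offset now 22 = byte 2 bit 6; 2 bits remain
Read 5: bits[22:23] width=1 -> value=1 (bin 1); offset now 23 = byte 2 bit 7; 1 bits remain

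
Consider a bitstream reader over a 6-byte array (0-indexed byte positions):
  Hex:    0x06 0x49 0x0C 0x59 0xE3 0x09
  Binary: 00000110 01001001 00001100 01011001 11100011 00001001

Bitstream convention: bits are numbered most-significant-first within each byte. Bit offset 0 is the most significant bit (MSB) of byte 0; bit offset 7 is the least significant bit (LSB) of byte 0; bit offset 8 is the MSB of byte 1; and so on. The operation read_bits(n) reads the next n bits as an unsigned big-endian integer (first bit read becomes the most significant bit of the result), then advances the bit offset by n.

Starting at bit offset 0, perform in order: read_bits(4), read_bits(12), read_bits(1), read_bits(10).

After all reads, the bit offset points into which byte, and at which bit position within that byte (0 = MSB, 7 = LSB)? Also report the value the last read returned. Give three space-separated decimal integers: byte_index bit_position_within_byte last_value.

Read 1: bits[0:4] width=4 -> value=0 (bin 0000); offset now 4 = byte 0 bit 4; 44 bits remain
Read 2: bits[4:16] width=12 -> value=1609 (bin 011001001001); offset now 16 = byte 2 bit 0; 32 bits remain
Read 3: bits[16:17] width=1 -> value=0 (bin 0); offset now 17 = byte 2 bit 1; 31 bits remain
Read 4: bits[17:27] width=10 -> value=98 (bin 0001100010); offset now 27 = byte 3 bit 3; 21 bits remain

Answer: 3 3 98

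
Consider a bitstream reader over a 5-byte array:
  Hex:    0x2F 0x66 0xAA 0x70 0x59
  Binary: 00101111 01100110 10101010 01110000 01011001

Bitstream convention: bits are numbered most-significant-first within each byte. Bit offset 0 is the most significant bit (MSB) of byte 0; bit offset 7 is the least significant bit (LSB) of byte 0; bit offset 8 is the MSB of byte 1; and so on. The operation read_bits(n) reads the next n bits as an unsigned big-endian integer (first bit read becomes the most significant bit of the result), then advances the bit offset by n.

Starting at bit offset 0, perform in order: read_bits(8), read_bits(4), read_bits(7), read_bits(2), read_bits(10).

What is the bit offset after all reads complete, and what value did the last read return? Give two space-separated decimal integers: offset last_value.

Read 1: bits[0:8] width=8 -> value=47 (bin 00101111); offset now 8 = byte 1 bit 0; 32 bits remain
Read 2: bits[8:12] width=4 -> value=6 (bin 0110); offset now 12 = byte 1 bit 4; 28 bits remain
Read 3: bits[12:19] width=7 -> value=53 (bin 0110101); offset now 19 = byte 2 bit 3; 21 bits remain
Read 4: bits[19:21] width=2 -> value=1 (bin 01); offset now 21 = byte 2 bit 5; 19 bits remain
Read 5: bits[21:31] width=10 -> value=312 (bin 0100111000); offset now 31 = byte 3 bit 7; 9 bits remain

Answer: 31 312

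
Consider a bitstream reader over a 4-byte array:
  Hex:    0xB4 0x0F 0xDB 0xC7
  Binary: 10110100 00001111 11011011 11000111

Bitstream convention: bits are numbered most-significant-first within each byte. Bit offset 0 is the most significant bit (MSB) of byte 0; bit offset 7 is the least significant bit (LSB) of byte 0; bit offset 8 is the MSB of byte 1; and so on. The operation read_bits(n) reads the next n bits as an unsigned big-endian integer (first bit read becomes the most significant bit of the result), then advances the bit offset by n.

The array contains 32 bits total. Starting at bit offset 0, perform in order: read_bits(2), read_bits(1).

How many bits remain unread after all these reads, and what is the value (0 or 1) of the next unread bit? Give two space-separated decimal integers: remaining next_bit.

Read 1: bits[0:2] width=2 -> value=2 (bin 10); offset now 2 = byte 0 bit 2; 30 bits remain
Read 2: bits[2:3] width=1 -> value=1 (bin 1); offset now 3 = byte 0 bit 3; 29 bits remain

Answer: 29 1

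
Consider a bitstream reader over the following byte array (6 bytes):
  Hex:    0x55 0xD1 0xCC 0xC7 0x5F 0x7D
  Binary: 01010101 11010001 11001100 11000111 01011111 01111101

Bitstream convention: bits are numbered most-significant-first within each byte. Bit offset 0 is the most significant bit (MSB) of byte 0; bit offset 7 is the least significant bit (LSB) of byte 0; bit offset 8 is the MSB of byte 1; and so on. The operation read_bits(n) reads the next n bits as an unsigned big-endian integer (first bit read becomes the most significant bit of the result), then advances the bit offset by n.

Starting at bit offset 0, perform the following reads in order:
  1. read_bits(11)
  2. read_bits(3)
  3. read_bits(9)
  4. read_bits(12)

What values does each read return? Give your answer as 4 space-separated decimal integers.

Read 1: bits[0:11] width=11 -> value=686 (bin 01010101110); offset now 11 = byte 1 bit 3; 37 bits remain
Read 2: bits[11:14] width=3 -> value=4 (bin 100); offset now 14 = byte 1 bit 6; 34 bits remain
Read 3: bits[14:23] width=9 -> value=230 (bin 011100110); offset now 23 = byte 2 bit 7; 25 bits remain
Read 4: bits[23:35] width=12 -> value=1594 (bin 011000111010); offset now 35 = byte 4 bit 3; 13 bits remain

Answer: 686 4 230 1594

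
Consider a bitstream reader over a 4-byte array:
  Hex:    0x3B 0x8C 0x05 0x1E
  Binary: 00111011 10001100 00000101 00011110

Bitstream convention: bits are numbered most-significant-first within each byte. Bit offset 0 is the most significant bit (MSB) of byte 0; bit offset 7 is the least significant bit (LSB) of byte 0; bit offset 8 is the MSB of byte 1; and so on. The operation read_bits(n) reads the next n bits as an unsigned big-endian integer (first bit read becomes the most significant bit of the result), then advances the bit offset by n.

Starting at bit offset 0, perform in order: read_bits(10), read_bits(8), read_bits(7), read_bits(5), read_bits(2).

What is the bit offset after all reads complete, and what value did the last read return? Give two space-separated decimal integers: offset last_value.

Read 1: bits[0:10] width=10 -> value=238 (bin 0011101110); offset now 10 = byte 1 bit 2; 22 bits remain
Read 2: bits[10:18] width=8 -> value=48 (bin 00110000); offset now 18 = byte 2 bit 2; 14 bits remain
Read 3: bits[18:25] width=7 -> value=10 (bin 0001010); offset now 25 = byte 3 bit 1; 7 bits remain
Read 4: bits[25:30] width=5 -> value=7 (bin 00111); offset now 30 = byte 3 bit 6; 2 bits remain
Read 5: bits[30:32] width=2 -> value=2 (bin 10); offset now 32 = byte 4 bit 0; 0 bits remain

Answer: 32 2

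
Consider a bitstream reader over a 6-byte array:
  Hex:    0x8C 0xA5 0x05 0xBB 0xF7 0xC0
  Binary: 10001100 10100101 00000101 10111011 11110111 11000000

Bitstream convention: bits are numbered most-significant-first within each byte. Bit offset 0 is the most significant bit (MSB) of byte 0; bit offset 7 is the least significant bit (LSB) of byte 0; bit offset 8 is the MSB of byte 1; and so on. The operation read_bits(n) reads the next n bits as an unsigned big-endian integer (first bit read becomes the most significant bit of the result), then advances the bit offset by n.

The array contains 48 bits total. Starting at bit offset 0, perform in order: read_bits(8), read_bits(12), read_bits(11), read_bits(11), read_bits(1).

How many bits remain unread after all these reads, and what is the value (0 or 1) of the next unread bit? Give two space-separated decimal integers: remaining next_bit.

Read 1: bits[0:8] width=8 -> value=140 (bin 10001100); offset now 8 = byte 1 bit 0; 40 bits remain
Read 2: bits[8:20] width=12 -> value=2640 (bin 101001010000); offset now 20 = byte 2 bit 4; 28 bits remain
Read 3: bits[20:31] width=11 -> value=733 (bin 01011011101); offset now 31 = byte 3 bit 7; 17 bits remain
Read 4: bits[31:42] width=11 -> value=2015 (bin 11111011111); offset now 42 = byte 5 bit 2; 6 bits remain
Read 5: bits[42:43] width=1 -> value=0 (bin 0); offset now 43 = byte 5 bit 3; 5 bits remain

Answer: 5 0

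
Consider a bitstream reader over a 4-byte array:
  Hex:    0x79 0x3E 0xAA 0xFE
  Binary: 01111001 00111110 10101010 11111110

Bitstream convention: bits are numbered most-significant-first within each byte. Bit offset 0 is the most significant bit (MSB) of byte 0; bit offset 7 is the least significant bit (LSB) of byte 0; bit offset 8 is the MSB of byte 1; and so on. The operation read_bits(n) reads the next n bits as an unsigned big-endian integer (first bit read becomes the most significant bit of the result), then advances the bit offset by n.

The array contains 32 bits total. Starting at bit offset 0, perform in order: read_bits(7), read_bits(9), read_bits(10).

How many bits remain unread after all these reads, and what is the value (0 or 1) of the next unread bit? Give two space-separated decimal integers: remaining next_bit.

Read 1: bits[0:7] width=7 -> value=60 (bin 0111100); offset now 7 = byte 0 bit 7; 25 bits remain
Read 2: bits[7:16] width=9 -> value=318 (bin 100111110); offset now 16 = byte 2 bit 0; 16 bits remain
Read 3: bits[16:26] width=10 -> value=683 (bin 1010101011); offset now 26 = byte 3 bit 2; 6 bits remain

Answer: 6 1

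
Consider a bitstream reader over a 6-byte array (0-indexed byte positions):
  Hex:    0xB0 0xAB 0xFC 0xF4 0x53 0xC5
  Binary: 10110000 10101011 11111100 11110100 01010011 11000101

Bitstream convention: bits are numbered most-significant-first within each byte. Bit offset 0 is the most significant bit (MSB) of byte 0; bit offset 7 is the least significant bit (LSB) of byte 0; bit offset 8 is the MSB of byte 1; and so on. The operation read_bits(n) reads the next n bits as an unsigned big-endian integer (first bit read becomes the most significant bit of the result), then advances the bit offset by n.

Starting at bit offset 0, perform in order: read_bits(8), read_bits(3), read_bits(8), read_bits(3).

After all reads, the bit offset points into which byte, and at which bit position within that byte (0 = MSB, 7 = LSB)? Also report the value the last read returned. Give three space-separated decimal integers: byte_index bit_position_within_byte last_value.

Answer: 2 6 7

Derivation:
Read 1: bits[0:8] width=8 -> value=176 (bin 10110000); offset now 8 = byte 1 bit 0; 40 bits remain
Read 2: bits[8:11] width=3 -> value=5 (bin 101); offset now 11 = byte 1 bit 3; 37 bits remain
Read 3: bits[11:19] width=8 -> value=95 (bin 01011111); offset now 19 = byte 2 bit 3; 29 bits remain
Read 4: bits[19:22] width=3 -> value=7 (bin 111); offset now 22 = byte 2 bit 6; 26 bits remain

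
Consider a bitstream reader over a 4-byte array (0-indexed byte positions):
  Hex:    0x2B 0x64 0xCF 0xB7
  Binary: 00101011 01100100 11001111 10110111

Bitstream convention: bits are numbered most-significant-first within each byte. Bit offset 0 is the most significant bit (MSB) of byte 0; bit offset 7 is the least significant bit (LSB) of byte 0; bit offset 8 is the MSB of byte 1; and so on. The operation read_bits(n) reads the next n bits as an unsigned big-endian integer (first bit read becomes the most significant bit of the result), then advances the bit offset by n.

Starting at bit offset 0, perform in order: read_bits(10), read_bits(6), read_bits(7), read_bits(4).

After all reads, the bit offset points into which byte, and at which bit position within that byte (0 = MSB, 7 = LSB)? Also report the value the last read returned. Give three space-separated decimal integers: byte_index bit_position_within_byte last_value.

Answer: 3 3 13

Derivation:
Read 1: bits[0:10] width=10 -> value=173 (bin 0010101101); offset now 10 = byte 1 bit 2; 22 bits remain
Read 2: bits[10:16] width=6 -> value=36 (bin 100100); offset now 16 = byte 2 bit 0; 16 bits remain
Read 3: bits[16:23] width=7 -> value=103 (bin 1100111); offset now 23 = byte 2 bit 7; 9 bits remain
Read 4: bits[23:27] width=4 -> value=13 (bin 1101); offset now 27 = byte 3 bit 3; 5 bits remain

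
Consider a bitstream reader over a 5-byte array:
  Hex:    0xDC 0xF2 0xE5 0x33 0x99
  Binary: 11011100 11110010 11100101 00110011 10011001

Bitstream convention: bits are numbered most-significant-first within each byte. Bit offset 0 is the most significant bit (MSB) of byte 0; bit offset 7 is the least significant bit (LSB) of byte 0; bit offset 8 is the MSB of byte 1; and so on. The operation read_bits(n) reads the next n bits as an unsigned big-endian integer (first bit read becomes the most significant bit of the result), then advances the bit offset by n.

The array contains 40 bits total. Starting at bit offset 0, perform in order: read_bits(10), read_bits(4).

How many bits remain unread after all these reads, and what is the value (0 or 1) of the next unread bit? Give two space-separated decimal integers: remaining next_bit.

Answer: 26 1

Derivation:
Read 1: bits[0:10] width=10 -> value=883 (bin 1101110011); offset now 10 = byte 1 bit 2; 30 bits remain
Read 2: bits[10:14] width=4 -> value=12 (bin 1100); offset now 14 = byte 1 bit 6; 26 bits remain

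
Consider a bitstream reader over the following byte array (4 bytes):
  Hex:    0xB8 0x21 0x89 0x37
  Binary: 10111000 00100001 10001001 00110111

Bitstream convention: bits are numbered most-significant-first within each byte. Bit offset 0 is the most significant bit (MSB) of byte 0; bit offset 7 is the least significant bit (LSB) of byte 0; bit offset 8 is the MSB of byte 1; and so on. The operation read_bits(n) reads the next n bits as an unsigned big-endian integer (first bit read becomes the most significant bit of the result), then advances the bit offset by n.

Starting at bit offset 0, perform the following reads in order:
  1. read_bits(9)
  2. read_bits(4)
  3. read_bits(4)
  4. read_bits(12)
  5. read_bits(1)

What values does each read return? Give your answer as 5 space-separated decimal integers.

Answer: 368 4 3 294 1

Derivation:
Read 1: bits[0:9] width=9 -> value=368 (bin 101110000); offset now 9 = byte 1 bit 1; 23 bits remain
Read 2: bits[9:13] width=4 -> value=4 (bin 0100); offset now 13 = byte 1 bit 5; 19 bits remain
Read 3: bits[13:17] width=4 -> value=3 (bin 0011); offset now 17 = byte 2 bit 1; 15 bits remain
Read 4: bits[17:29] width=12 -> value=294 (bin 000100100110); offset now 29 = byte 3 bit 5; 3 bits remain
Read 5: bits[29:30] width=1 -> value=1 (bin 1); offset now 30 = byte 3 bit 6; 2 bits remain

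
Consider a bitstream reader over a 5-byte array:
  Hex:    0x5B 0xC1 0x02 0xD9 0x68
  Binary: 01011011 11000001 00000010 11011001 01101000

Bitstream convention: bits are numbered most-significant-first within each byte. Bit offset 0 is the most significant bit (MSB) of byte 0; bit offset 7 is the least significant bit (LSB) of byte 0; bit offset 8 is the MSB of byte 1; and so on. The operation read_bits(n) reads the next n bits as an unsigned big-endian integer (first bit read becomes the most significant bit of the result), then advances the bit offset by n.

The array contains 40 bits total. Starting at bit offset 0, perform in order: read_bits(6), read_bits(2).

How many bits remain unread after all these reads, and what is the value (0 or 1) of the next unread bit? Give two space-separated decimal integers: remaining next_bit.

Answer: 32 1

Derivation:
Read 1: bits[0:6] width=6 -> value=22 (bin 010110); offset now 6 = byte 0 bit 6; 34 bits remain
Read 2: bits[6:8] width=2 -> value=3 (bin 11); offset now 8 = byte 1 bit 0; 32 bits remain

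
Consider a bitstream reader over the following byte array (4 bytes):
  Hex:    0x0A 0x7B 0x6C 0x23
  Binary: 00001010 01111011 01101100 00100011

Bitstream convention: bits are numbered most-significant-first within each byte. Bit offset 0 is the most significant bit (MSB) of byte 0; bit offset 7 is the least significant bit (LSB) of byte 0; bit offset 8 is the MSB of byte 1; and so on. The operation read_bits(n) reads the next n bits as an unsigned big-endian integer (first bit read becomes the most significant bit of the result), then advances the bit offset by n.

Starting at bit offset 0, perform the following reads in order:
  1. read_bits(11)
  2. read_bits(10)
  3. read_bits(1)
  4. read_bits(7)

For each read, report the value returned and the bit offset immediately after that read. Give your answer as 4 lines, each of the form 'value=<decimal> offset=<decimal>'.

Read 1: bits[0:11] width=11 -> value=83 (bin 00001010011); offset now 11 = byte 1 bit 3; 21 bits remain
Read 2: bits[11:21] width=10 -> value=877 (bin 1101101101); offset now 21 = byte 2 bit 5; 11 bits remain
Read 3: bits[21:22] width=1 -> value=1 (bin 1); offset now 22 = byte 2 bit 6; 10 bits remain
Read 4: bits[22:29] width=7 -> value=4 (bin 0000100); offset now 29 = byte 3 bit 5; 3 bits remain

Answer: value=83 offset=11
value=877 offset=21
value=1 offset=22
value=4 offset=29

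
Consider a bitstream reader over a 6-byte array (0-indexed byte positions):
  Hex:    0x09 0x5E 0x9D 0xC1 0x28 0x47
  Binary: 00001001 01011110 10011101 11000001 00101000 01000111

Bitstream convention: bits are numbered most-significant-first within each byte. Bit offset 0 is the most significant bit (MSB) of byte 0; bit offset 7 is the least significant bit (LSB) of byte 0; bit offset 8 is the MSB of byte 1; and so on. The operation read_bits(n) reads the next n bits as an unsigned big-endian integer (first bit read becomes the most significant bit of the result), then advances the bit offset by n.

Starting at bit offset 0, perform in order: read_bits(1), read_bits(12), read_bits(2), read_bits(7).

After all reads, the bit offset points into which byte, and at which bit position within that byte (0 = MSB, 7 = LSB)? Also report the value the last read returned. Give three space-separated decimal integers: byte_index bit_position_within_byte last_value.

Read 1: bits[0:1] width=1 -> value=0 (bin 0); offset now 1 = byte 0 bit 1; 47 bits remain
Read 2: bits[1:13] width=12 -> value=299 (bin 000100101011); offset now 13 = byte 1 bit 5; 35 bits remain
Read 3: bits[13:15] width=2 -> value=3 (bin 11); offset now 15 = byte 1 bit 7; 33 bits remain
Read 4: bits[15:22] width=7 -> value=39 (bin 0100111); offset now 22 = byte 2 bit 6; 26 bits remain

Answer: 2 6 39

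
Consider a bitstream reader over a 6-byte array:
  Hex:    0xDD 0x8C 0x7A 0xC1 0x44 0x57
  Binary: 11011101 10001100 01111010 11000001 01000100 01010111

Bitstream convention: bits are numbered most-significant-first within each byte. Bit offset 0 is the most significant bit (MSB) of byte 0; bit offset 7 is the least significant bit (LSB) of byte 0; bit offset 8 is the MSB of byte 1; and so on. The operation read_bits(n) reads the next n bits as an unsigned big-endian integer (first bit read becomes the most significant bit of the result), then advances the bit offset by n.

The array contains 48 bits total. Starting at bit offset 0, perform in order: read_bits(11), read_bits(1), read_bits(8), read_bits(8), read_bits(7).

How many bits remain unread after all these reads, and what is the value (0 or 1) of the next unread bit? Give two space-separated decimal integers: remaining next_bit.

Read 1: bits[0:11] width=11 -> value=1772 (bin 11011101100); offset now 11 = byte 1 bit 3; 37 bits remain
Read 2: bits[11:12] width=1 -> value=0 (bin 0); offset now 12 = byte 1 bit 4; 36 bits remain
Read 3: bits[12:20] width=8 -> value=199 (bin 11000111); offset now 20 = byte 2 bit 4; 28 bits remain
Read 4: bits[20:28] width=8 -> value=172 (bin 10101100); offset now 28 = byte 3 bit 4; 20 bits remain
Read 5: bits[28:35] width=7 -> value=10 (bin 0001010); offset now 35 = byte 4 bit 3; 13 bits remain

Answer: 13 0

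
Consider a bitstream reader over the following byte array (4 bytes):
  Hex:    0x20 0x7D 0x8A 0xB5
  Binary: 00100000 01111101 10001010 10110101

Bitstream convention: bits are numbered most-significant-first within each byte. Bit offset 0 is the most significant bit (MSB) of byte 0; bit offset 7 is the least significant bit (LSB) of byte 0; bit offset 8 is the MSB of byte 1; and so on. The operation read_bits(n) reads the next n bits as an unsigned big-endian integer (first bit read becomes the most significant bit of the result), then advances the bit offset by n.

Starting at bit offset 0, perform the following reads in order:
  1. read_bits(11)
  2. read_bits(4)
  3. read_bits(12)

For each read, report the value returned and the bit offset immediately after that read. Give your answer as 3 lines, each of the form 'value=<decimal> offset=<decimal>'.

Read 1: bits[0:11] width=11 -> value=259 (bin 00100000011); offset now 11 = byte 1 bit 3; 21 bits remain
Read 2: bits[11:15] width=4 -> value=14 (bin 1110); offset now 15 = byte 1 bit 7; 17 bits remain
Read 3: bits[15:27] width=12 -> value=3157 (bin 110001010101); offset now 27 = byte 3 bit 3; 5 bits remain

Answer: value=259 offset=11
value=14 offset=15
value=3157 offset=27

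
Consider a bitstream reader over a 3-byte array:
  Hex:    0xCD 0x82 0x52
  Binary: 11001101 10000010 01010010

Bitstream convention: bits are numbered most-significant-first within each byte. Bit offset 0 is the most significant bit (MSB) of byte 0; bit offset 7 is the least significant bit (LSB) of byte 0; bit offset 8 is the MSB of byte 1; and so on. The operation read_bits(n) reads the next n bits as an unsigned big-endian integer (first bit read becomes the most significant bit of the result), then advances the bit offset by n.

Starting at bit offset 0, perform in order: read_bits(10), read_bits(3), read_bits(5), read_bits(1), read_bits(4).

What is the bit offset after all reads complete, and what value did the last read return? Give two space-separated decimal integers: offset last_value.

Read 1: bits[0:10] width=10 -> value=822 (bin 1100110110); offset now 10 = byte 1 bit 2; 14 bits remain
Read 2: bits[10:13] width=3 -> value=0 (bin 000); offset now 13 = byte 1 bit 5; 11 bits remain
Read 3: bits[13:18] width=5 -> value=9 (bin 01001); offset now 18 = byte 2 bit 2; 6 bits remain
Read 4: bits[18:19] width=1 -> value=0 (bin 0); offset now 19 = byte 2 bit 3; 5 bits remain
Read 5: bits[19:23] width=4 -> value=9 (bin 1001); offset now 23 = byte 2 bit 7; 1 bits remain

Answer: 23 9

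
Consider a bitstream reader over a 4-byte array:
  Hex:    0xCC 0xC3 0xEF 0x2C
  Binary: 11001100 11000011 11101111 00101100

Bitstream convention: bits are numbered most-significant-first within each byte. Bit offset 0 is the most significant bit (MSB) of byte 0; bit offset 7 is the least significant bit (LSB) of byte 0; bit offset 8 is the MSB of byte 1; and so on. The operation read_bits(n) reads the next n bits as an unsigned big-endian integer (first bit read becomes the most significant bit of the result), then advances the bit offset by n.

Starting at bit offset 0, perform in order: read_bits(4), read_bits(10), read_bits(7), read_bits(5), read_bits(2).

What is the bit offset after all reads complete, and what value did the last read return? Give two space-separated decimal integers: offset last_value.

Answer: 28 2

Derivation:
Read 1: bits[0:4] width=4 -> value=12 (bin 1100); offset now 4 = byte 0 bit 4; 28 bits remain
Read 2: bits[4:14] width=10 -> value=816 (bin 1100110000); offset now 14 = byte 1 bit 6; 18 bits remain
Read 3: bits[14:21] width=7 -> value=125 (bin 1111101); offset now 21 = byte 2 bit 5; 11 bits remain
Read 4: bits[21:26] width=5 -> value=28 (bin 11100); offset now 26 = byte 3 bit 2; 6 bits remain
Read 5: bits[26:28] width=2 -> value=2 (bin 10); offset now 28 = byte 3 bit 4; 4 bits remain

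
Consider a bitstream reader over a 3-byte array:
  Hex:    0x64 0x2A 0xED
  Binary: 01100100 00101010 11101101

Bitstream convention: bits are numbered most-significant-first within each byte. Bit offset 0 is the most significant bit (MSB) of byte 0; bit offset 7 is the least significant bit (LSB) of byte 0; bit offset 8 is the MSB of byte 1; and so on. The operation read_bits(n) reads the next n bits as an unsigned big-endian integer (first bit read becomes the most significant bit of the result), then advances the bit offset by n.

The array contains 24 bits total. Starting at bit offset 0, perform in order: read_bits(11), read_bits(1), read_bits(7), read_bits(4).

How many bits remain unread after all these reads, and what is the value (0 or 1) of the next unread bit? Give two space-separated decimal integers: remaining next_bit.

Read 1: bits[0:11] width=11 -> value=801 (bin 01100100001); offset now 11 = byte 1 bit 3; 13 bits remain
Read 2: bits[11:12] width=1 -> value=0 (bin 0); offset now 12 = byte 1 bit 4; 12 bits remain
Read 3: bits[12:19] width=7 -> value=87 (bin 1010111); offset now 19 = byte 2 bit 3; 5 bits remain
Read 4: bits[19:23] width=4 -> value=6 (bin 0110); offset now 23 = byte 2 bit 7; 1 bits remain

Answer: 1 1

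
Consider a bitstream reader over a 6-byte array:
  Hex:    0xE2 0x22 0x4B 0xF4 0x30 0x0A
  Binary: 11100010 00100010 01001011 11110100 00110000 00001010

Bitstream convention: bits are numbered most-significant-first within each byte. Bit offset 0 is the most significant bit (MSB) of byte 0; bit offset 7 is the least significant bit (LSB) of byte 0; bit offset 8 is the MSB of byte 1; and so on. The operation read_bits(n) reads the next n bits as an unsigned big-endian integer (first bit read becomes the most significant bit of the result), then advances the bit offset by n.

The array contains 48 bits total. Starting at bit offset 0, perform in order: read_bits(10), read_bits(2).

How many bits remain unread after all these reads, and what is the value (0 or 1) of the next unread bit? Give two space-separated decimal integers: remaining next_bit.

Read 1: bits[0:10] width=10 -> value=904 (bin 1110001000); offset now 10 = byte 1 bit 2; 38 bits remain
Read 2: bits[10:12] width=2 -> value=2 (bin 10); offset now 12 = byte 1 bit 4; 36 bits remain

Answer: 36 0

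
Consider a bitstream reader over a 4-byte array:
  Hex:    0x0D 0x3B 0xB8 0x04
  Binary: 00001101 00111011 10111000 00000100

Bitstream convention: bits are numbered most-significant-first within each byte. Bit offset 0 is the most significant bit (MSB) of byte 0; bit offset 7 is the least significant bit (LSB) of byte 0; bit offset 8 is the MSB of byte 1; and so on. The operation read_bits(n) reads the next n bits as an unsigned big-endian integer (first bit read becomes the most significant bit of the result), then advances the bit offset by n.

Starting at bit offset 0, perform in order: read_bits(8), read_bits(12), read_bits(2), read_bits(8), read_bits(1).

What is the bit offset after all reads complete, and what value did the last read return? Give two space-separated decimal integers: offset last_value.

Answer: 31 0

Derivation:
Read 1: bits[0:8] width=8 -> value=13 (bin 00001101); offset now 8 = byte 1 bit 0; 24 bits remain
Read 2: bits[8:20] width=12 -> value=955 (bin 001110111011); offset now 20 = byte 2 bit 4; 12 bits remain
Read 3: bits[20:22] width=2 -> value=2 (bin 10); offset now 22 = byte 2 bit 6; 10 bits remain
Read 4: bits[22:30] width=8 -> value=1 (bin 00000001); offset now 30 = byte 3 bit 6; 2 bits remain
Read 5: bits[30:31] width=1 -> value=0 (bin 0); offset now 31 = byte 3 bit 7; 1 bits remain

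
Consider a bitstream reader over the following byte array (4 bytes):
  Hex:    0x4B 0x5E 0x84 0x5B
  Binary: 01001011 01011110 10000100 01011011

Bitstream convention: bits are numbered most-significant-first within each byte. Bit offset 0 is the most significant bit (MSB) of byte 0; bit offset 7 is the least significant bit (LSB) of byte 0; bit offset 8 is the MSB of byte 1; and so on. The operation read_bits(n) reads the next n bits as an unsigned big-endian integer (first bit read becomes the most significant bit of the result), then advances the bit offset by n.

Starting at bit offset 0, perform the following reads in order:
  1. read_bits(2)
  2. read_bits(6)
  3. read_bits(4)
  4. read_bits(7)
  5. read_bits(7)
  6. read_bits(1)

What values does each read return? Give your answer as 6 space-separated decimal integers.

Answer: 1 11 5 116 17 0

Derivation:
Read 1: bits[0:2] width=2 -> value=1 (bin 01); offset now 2 = byte 0 bit 2; 30 bits remain
Read 2: bits[2:8] width=6 -> value=11 (bin 001011); offset now 8 = byte 1 bit 0; 24 bits remain
Read 3: bits[8:12] width=4 -> value=5 (bin 0101); offset now 12 = byte 1 bit 4; 20 bits remain
Read 4: bits[12:19] width=7 -> value=116 (bin 1110100); offset now 19 = byte 2 bit 3; 13 bits remain
Read 5: bits[19:26] width=7 -> value=17 (bin 0010001); offset now 26 = byte 3 bit 2; 6 bits remain
Read 6: bits[26:27] width=1 -> value=0 (bin 0); offset now 27 = byte 3 bit 3; 5 bits remain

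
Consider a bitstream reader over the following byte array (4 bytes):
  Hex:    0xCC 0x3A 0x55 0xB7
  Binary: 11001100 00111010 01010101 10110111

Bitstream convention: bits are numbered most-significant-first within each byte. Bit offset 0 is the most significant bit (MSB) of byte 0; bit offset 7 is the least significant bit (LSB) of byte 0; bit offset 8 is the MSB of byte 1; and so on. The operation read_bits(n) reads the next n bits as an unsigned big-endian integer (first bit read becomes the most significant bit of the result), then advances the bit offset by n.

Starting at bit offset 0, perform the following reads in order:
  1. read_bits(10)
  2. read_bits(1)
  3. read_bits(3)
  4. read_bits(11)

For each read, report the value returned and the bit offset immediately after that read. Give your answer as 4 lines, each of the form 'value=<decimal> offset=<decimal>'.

Read 1: bits[0:10] width=10 -> value=816 (bin 1100110000); offset now 10 = byte 1 bit 2; 22 bits remain
Read 2: bits[10:11] width=1 -> value=1 (bin 1); offset now 11 = byte 1 bit 3; 21 bits remain
Read 3: bits[11:14] width=3 -> value=6 (bin 110); offset now 14 = byte 1 bit 6; 18 bits remain
Read 4: bits[14:25] width=11 -> value=1195 (bin 10010101011); offset now 25 = byte 3 bit 1; 7 bits remain

Answer: value=816 offset=10
value=1 offset=11
value=6 offset=14
value=1195 offset=25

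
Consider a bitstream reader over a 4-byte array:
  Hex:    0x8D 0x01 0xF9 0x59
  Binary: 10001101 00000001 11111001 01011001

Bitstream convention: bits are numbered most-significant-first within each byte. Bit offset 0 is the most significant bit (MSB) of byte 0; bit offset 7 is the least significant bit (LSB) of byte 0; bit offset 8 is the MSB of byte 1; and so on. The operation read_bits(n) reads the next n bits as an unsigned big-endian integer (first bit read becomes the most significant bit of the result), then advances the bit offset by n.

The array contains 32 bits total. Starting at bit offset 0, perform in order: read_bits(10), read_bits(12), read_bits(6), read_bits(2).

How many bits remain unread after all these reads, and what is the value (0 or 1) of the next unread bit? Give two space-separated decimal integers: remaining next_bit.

Read 1: bits[0:10] width=10 -> value=564 (bin 1000110100); offset now 10 = byte 1 bit 2; 22 bits remain
Read 2: bits[10:22] width=12 -> value=126 (bin 000001111110); offset now 22 = byte 2 bit 6; 10 bits remain
Read 3: bits[22:28] width=6 -> value=21 (bin 010101); offset now 28 = byte 3 bit 4; 4 bits remain
Read 4: bits[28:30] width=2 -> value=2 (bin 10); offset now 30 = byte 3 bit 6; 2 bits remain

Answer: 2 0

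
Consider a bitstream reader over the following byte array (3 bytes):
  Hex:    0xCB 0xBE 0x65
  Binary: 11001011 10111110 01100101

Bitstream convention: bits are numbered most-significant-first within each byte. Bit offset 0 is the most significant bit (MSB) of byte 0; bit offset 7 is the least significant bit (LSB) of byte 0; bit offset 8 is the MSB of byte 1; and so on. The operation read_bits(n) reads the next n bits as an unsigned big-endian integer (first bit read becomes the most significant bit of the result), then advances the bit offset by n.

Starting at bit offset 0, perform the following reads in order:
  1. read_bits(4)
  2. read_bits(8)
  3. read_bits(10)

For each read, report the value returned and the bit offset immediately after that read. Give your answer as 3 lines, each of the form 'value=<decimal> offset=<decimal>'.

Answer: value=12 offset=4
value=187 offset=12
value=921 offset=22

Derivation:
Read 1: bits[0:4] width=4 -> value=12 (bin 1100); offset now 4 = byte 0 bit 4; 20 bits remain
Read 2: bits[4:12] width=8 -> value=187 (bin 10111011); offset now 12 = byte 1 bit 4; 12 bits remain
Read 3: bits[12:22] width=10 -> value=921 (bin 1110011001); offset now 22 = byte 2 bit 6; 2 bits remain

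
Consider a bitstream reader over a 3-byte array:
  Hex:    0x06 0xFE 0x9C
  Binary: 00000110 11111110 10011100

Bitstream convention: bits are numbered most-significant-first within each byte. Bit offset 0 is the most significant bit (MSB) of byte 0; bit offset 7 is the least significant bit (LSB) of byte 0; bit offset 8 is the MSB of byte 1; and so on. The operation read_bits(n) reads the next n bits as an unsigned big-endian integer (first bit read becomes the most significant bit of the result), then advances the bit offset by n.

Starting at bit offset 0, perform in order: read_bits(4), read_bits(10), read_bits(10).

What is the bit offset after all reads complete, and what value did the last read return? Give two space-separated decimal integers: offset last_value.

Read 1: bits[0:4] width=4 -> value=0 (bin 0000); offset now 4 = byte 0 bit 4; 20 bits remain
Read 2: bits[4:14] width=10 -> value=447 (bin 0110111111); offset now 14 = byte 1 bit 6; 10 bits remain
Read 3: bits[14:24] width=10 -> value=668 (bin 1010011100); offset now 24 = byte 3 bit 0; 0 bits remain

Answer: 24 668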